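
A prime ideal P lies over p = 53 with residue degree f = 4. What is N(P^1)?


N(P^a) = p^(a*f)
= 53^(1*4)
= 53^4
= 7890481

7890481


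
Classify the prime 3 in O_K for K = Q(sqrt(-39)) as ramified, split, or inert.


K = Q(sqrt(-39)). Since d mod 4 = 1, disc(K) = -39.
Check p | disc: -39 mod 3 = 0.
p divides disc, so p ramifies: (p) = P^2 with e=2, f=1, g=1.
Therefore p is ramified.

ramified


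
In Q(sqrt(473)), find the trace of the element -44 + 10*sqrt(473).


Tr(a + b*sqrt(d)) = (a + b*sqrt(d)) + (a - b*sqrt(d)) = 2a
= 2 * (-44)
= -88

-88


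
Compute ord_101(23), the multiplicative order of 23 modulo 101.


We want ord_101(23), the smallest k >= 1 with 23^k = 1 mod 101.
n = 101 = 101, phi(101) = 100; the order divides phi(n).
Divisors of 100: 1, 2, 4, 5, 10, 20, 25, 50, 100
Repeated squaring mod 101: 23^1 = 23, 23^2 = 24, 23^4 = 71, 23^8 = 92, 23^16 = 81, 23^32 = 97, 23^64 = 16
Test divisors in increasing order:
  k=1: 23^1 = 23 mod 101
  k=2: 23^2 = 24 mod 101
  k=4: 23^4 = 71 mod 101
  k=5: 23^5 = 71 * 23 = 17 mod 101
  k=10: 23^10 = 92 * 24 = 87 mod 101
  k=20: 23^20 = 81 * 71 = 95 mod 101
  k=25: 23^25 = 81 * 92 * 23 = 100 mod 101
  k=50: 23^50 = 97 * 81 * 24 = 1 mod 101  <- first divisor giving 1
Order = 50

50


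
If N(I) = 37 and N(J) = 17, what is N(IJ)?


N(IJ) = N(I) * N(J)
= 37 * 17
= 629

629


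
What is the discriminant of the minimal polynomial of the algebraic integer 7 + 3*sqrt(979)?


The element 7 + 3*sqrt(979) has minimal polynomial:
x^2 - 14*x - 8762
Discriminant = (-14)^2 - 4*(-8762)
= 196 + 35048
= 35244

35244


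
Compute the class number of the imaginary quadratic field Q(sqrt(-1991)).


K = Q(sqrt(-1991)). d mod 4 = 1, so D = disc(K) = d = -1991
h(K) equals the number of primitive reduced positive-definite forms (a, b, c) = a*x^2 + b*x*y + c*y^2 with b^2 - 4ac = D,
where reduced means |b| <= a <= c, with b >= 0 whenever |b| = a or a = c, and primitive means gcd(a, b, c) = 1.
Reduced forces 3a^2 <= |D| = 1991, so 1 <= a <= 25; b must have the parity of D, and c = (b^2 - D)/(4a) must be an integer >= a.
Enumerate a = 1..25, b in [-a, a]:
  a=1: (1, 1, 498)  [1]
  a=2: (2, -1, 249), (2, 1, 249)  [2]
  a=3: (3, -1, 166), (3, 1, 166)  [2]
  a=4: (4, -3, 125), (4, 3, 125)  [2]
  a=5: (5, -3, 100), (5, 3, 100)  [2]
  a=6: (6, -5, 84), (6, -1, 83), (6, 1, 83), (6, 5, 84)  [4]
  a=7: (7, -5, 72), (7, 5, 72)  [2]
  a=8: (8, -5, 63), (8, 5, 63)  [2]
  a=9: (9, -5, 56), (9, 5, 56)  [2]
  a=10: (10, -7, 51), (10, -3, 50), (10, 3, 50), (10, 7, 51)  [4]
  a=11: (11, 11, 48)  [1]
  a=12: (12, -11, 44), (12, -5, 42), (12, 5, 42), (12, 11, 44)  [4]
  a=13: none
  a=14: (14, -9, 37), (14, -5, 36), (14, 5, 36), (14, 9, 37)  [4]
  a=15: (15, -13, 36), (15, -7, 34), (15, 7, 34), (15, 13, 36)  [4]
  a=16: (16, -11, 33), (16, 11, 33)  [2]
  a=17: (17, -7, 30), (17, 7, 30)  [2]
  a=18: (18, -13, 30), (18, -5, 28), (18, 5, 28), (18, 13, 30)  [4]
  a=19: (19, -17, 30), (19, 17, 30)  [2]
  a=20: (20, -13, 27), (20, -3, 25), (20, 3, 25), (20, 13, 27)  [4]
  a=21: (21, -19, 28), (21, -5, 24), (21, 5, 24), (21, 19, 28)  [4]
  a=22: (22, -11, 24), (22, 11, 24)  [2]
  a=23..25: none
Total reduced forms: 1 + 2 + 2 + 2 + 2 + 4 + 2 + 2 + 2 + 4 + 1 + 4 + 4 + 4 + 2 + 2 + 4 + 2 + 4 + 4 + 2 = 56
h = 56

56


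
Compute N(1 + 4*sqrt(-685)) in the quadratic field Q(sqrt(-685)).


N(a + b*sqrt(d)) = a^2 - d*b^2
= (1)^2 - (-685)*(4)^2
= 1 + 10960
= 10961

10961


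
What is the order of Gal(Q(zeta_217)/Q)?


|Gal(Q(zeta_217)/Q)| = phi(217)
= 180

180


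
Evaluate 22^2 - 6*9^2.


x^2 - d*y^2
= 22^2 - 6*9^2
= 484 - 486
= -2

-2


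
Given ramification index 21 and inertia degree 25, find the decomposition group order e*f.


|D_P| = e * f
= 21 * 25
= 525

525


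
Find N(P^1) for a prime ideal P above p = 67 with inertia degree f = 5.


N(P^a) = p^(a*f)
= 67^(1*5)
= 67^5
= 1350125107

1350125107


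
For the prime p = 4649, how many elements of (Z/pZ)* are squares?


For prime p, the number of non-zero quadratic residues is (p-1)/2.
= (4649-1)/2
= 2324

2324


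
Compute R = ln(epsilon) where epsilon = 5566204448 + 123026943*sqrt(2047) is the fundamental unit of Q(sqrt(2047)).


epsilon = 5566204448 + 123026943*sqrt(2047)
= 1.1132e+10
R = ln(1.1132e+10)
= 23.1331

23.1331


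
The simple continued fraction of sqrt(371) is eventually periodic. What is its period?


Run the CF algorithm for sqrt(371).
a_0 = floor(sqrt(371)) = 19; set m_0=0, q_0=1.
Recurrence: m' = q*a - m,  q' = (d - m'^2)/q,  a' = floor((a_0 + m')/q').
  step 1: m=19, q=10, a=3
  step 2: m=11, q=25, a=1
  step 3: m=14, q=7, a=4
  step 4: m=14, q=25, a=1
  step 5: m=11, q=10, a=3
  step 6: m=19, q=1, a=38
a_6 = 2*a_0 = 38, so the period closes here.
sqrt(371) = [19; 3, 1, 4, 1, 3, 38]
Period length = 6

6


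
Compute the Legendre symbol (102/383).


p = 383 is prime, so compute (102/383) with the reciprocity algorithm (Jacobi-symbol steps: pull out 2s via (2/n), flip via reciprocity, reduce):
  pull out 2: (2/383) = +1  (since 383 mod 8 = 7)
  reciprocity: (51/383) -> -(383/51)
  reduce: (26/51)
  pull out 2: (2/51) = -1  (since 51 mod 8 = 3)
  reciprocity: (13/51) -> +(51/13)
  reduce: (12/13)
  pull out 2: (2/13) = -1  (since 13 mod 8 = 5)
  pull out 2: (2/13) = -1  (since 13 mod 8 = 5)
  reciprocity: (3/13) -> +(13/3)
  reduce: (1/3)
  (1/3) = 1
Product of signs = 1
(102/383) = 1

1


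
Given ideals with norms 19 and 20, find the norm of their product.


N(IJ) = N(I) * N(J)
= 19 * 20
= 380

380


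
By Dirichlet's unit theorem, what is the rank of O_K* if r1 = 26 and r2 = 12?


By Dirichlet's unit theorem:
rank = r1 + r2 - 1
= 26 + 12 - 1
= 37

37


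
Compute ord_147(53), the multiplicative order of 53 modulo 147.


We want ord_147(53), the smallest k >= 1 with 53^k = 1 mod 147.
n = 147 = 3 * 7^2, phi(147) = 84; the order divides phi(n).
Divisors of 84: 1, 2, 3, 4, 6, 7, 12, 14, 21, 28, 42, 84
Repeated squaring mod 147: 53^1 = 53, 53^2 = 16, 53^4 = 109, 53^8 = 121, 53^16 = 88, 53^32 = 100, 53^64 = 4
Test divisors in increasing order:
  k=1: 53^1 = 53 mod 147
  k=2: 53^2 = 16 mod 147
  k=3: 53^3 = 16 * 53 = 113 mod 147
  k=4: 53^4 = 109 mod 147
  k=6: 53^6 = 109 * 16 = 127 mod 147
  k=7: 53^7 = 109 * 16 * 53 = 116 mod 147
  k=12: 53^12 = 121 * 109 = 106 mod 147
  k=14: 53^14 = 121 * 109 * 16 = 79 mod 147
  k=21: 53^21 = 88 * 109 * 53 = 50 mod 147
  k=28: 53^28 = 88 * 121 * 109 = 67 mod 147
  k=42: 53^42 = 100 * 121 * 16 = 1 mod 147  <- first divisor giving 1
Order = 42

42


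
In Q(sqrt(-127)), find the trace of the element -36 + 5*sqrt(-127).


Tr(a + b*sqrt(d)) = (a + b*sqrt(d)) + (a - b*sqrt(d)) = 2a
= 2 * (-36)
= -72

-72


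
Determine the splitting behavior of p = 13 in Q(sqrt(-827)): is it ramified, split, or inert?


K = Q(sqrt(-827)). Since d mod 4 = 1, disc(K) = -827.
Check p | disc: -827 mod 13 = 5.
p does not divide disc. Compute Legendre symbol (d/p):
5^((13-1)/2) mod 13 = -1
(d/p) = -1, so p is inert: (p) stays prime with e=1, f=2, g=1.
Therefore p is inert.

inert


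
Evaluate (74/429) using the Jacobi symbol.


Compute (74/429) via quadratic reciprocity:
  pull out 2: (2/429) = -1  (since 429 mod 8 = 5)
  reciprocity: (37/429) -> +(429/37)
  reduce: (22/37)
  pull out 2: (2/37) = -1  (since 37 mod 8 = 5)
  reciprocity: (11/37) -> +(37/11)
  reduce: (4/11)
  pull out 2: (2/11) = -1  (since 11 mod 8 = 3)
  pull out 2: (2/11) = -1  (since 11 mod 8 = 3)
  (1/11) = 1
Product of signs = 1

1


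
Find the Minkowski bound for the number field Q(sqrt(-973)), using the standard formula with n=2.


d = -973, d mod 4 = 3, so disc(K) = 4d = -3892; |disc(K)| = 3892
Imaginary quadratic field, so n = 2, s = r2 = 1, r1 = 0
M = (n!/n^n) * (4/pi)^s * sqrt(|disc(K)|) = (2!/2^2) * (4/pi)^1 * sqrt(3892)
= 0.5 * 1.273240 * 62.385896
= 39.7161

39.7161


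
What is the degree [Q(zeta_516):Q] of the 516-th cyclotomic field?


The degree equals Euler's totient phi(516).
516 = 2^2 * 3 * 43
phi(516) = 168

168


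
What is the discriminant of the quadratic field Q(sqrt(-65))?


For K = Q(sqrt(d)) with d squarefree: disc(K) = d if d = 1 mod 4, and disc(K) = 4d if d = 2 or 3 mod 4.
Here d = -65, and d mod 4 = 3.
d = 3 mod 4, not 1 (O_K = Z[sqrt(d)]), so disc(K) = 4d = 4 * (-65) = -260

-260


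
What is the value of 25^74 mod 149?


p = 149 is prime and the exponent is (p-1)/2 = 74, so by Euler's criterion 25^74 = (25/149) = +1 or -1 mod 149.
Compute by square-and-multiply:
  74 = 64 + 8 + 2 (binary 1001010)
  Repeated squaring mod 149: 25^1 = 25, 25^2 = 29, 25^4 = 96, 25^8 = 127, 25^16 = 37, 25^32 = 28, 25^64 = 39
  25^74 = 25^64 * 25^8 * 25^2 = 39 * 127 * 29 mod 149
    39 * 127 = 4953 = 36 mod 149
    36 * 29 = 1044 = 1 mod 149
  25^74 = 1 mod 149
Result 1: 25 is a quadratic residue mod 149.
25^74 mod 149 = 1

1


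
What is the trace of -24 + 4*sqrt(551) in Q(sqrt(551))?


Tr(a + b*sqrt(d)) = (a + b*sqrt(d)) + (a - b*sqrt(d)) = 2a
= 2 * (-24)
= -48

-48


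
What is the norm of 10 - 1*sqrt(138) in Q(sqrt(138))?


N(a + b*sqrt(d)) = a^2 - d*b^2
= (10)^2 - (138)*(-1)^2
= 100 - 138
= -38

-38


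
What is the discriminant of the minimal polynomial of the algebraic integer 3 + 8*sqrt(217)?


The element 3 + 8*sqrt(217) has minimal polynomial:
x^2 - 6*x - 13879
Discriminant = (-6)^2 - 4*(-13879)
= 36 + 55516
= 55552

55552


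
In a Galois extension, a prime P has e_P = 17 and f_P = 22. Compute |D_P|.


|D_P| = e * f
= 17 * 22
= 374

374


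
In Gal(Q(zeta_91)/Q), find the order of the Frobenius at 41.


The Frobenius at p in Gal(Q(zeta_n)/Q) = (Z/nZ)* is the class of p, so its order is ord_91(41), the smallest k >= 1 with 41^k = 1 mod 91.
n = 91 = 7 * 13, phi(91) = 72; the order divides phi(n).
Divisors of 72: 1, 2, 3, 4, 6, 8, 9, 12, 18, 24, 36, 72
Repeated squaring mod 91: 41^1 = 41, 41^2 = 43, 41^4 = 29, 41^8 = 22, 41^16 = 29, 41^32 = 22, 41^64 = 29
Test divisors in increasing order:
  k=1: 41^1 = 41 mod 91
  k=2: 41^2 = 43 mod 91
  k=3: 41^3 = 43 * 41 = 34 mod 91
  k=4: 41^4 = 29 mod 91
  k=6: 41^6 = 29 * 43 = 64 mod 91
  k=8: 41^8 = 22 mod 91
  k=9: 41^9 = 22 * 41 = 83 mod 91
  k=12: 41^12 = 22 * 29 = 1 mod 91  <- first divisor giving 1
Order = 12

12


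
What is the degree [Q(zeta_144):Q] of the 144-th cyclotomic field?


The degree equals Euler's totient phi(144).
144 = 2^4 * 3^2
phi(144) = 48

48


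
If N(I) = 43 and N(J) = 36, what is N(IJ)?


N(IJ) = N(I) * N(J)
= 43 * 36
= 1548

1548


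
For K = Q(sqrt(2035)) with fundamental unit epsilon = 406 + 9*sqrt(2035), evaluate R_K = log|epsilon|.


epsilon = 406 + 9*sqrt(2035)
= 811.9988
R = ln(811.9988)
= 6.6995

6.6995


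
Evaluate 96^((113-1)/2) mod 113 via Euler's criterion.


p = 113 is prime and the exponent is (p-1)/2 = 56, so by Euler's criterion 96^56 = (96/113) = +1 or -1 mod 113.
Compute by square-and-multiply:
  56 = 32 + 16 + 8 (binary 111000)
  Repeated squaring mod 113: 96^1 = 96, 96^2 = 63, 96^4 = 14, 96^8 = 83, 96^16 = 109, 96^32 = 16
  96^56 = 96^32 * 96^16 * 96^8 = 16 * 109 * 83 mod 113
    16 * 109 = 1744 = 49 mod 113
    49 * 83 = 4067 = 112 mod 113
  96^56 = 112 mod 113
Result 112 = p - 1 = -1 mod 113: 96 is a quadratic non-residue mod 113. As a residue in [0, p-1] the value is 112.
96^56 mod 113 = 112

112


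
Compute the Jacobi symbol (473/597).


Compute (473/597) via quadratic reciprocity:
  reciprocity: (473/597) -> +(597/473)
  reduce: (124/473)
  pull out 2: (2/473) = +1  (since 473 mod 8 = 1)
  pull out 2: (2/473) = +1  (since 473 mod 8 = 1)
  reciprocity: (31/473) -> +(473/31)
  reduce: (8/31)
  pull out 2: (2/31) = +1  (since 31 mod 8 = 7)
  pull out 2: (2/31) = +1  (since 31 mod 8 = 7)
  pull out 2: (2/31) = +1  (since 31 mod 8 = 7)
  (1/31) = 1
Product of signs = 1

1


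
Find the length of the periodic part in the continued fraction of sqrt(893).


Run the CF algorithm for sqrt(893).
a_0 = floor(sqrt(893)) = 29; set m_0=0, q_0=1.
Recurrence: m' = q*a - m,  q' = (d - m'^2)/q,  a' = floor((a_0 + m')/q').
  step 1: m=29, q=52, a=1
  step 2: m=23, q=7, a=7
  step 3: m=26, q=31, a=1
  step 4: m=5, q=28, a=1
  step 5: m=23, q=13, a=4
  step 6: m=29, q=4, a=14
  step 7: m=27, q=41, a=1
  step 8: m=14, q=17, a=2
  step 9: m=20, q=29, a=1
  step 10: m=9, q=28, a=1
  step 11: m=19, q=19, a=2
  step 12: m=19, q=28, a=1
  step 13: m=9, q=29, a=1
  step 14: m=20, q=17, a=2
  step 15: m=14, q=41, a=1
  step 16: m=27, q=4, a=14
  step 17: m=29, q=13, a=4
  step 18: m=23, q=28, a=1
  step 19: m=5, q=31, a=1
  step 20: m=26, q=7, a=7
  step 21: m=23, q=52, a=1
  step 22: m=29, q=1, a=58
a_22 = 2*a_0 = 58, so the period closes here.
sqrt(893) = [29; 1, 7, 1, 1, 4, 14, 1, 2, 1, 1, 2, 1, 1, 2, 1, 14, 4, 1, 1, 7, 1, 58]
Period length = 22

22


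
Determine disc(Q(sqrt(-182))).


For K = Q(sqrt(d)) with d squarefree: disc(K) = d if d = 1 mod 4, and disc(K) = 4d if d = 2 or 3 mod 4.
Here d = -182, and d mod 4 = 2.
d = 2 mod 4, not 1 (O_K = Z[sqrt(d)]), so disc(K) = 4d = 4 * (-182) = -728

-728


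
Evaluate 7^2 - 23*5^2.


x^2 - d*y^2
= 7^2 - 23*5^2
= 49 - 575
= -526

-526


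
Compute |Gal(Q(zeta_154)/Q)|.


|Gal(Q(zeta_154)/Q)| = phi(154)
= 60

60


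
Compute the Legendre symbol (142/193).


p = 193 is prime, so compute (142/193) with the reciprocity algorithm (Jacobi-symbol steps: pull out 2s via (2/n), flip via reciprocity, reduce):
  pull out 2: (2/193) = +1  (since 193 mod 8 = 1)
  reciprocity: (71/193) -> +(193/71)
  reduce: (51/71)
  reciprocity: (51/71) -> -(71/51)
  reduce: (20/51)
  pull out 2: (2/51) = -1  (since 51 mod 8 = 3)
  pull out 2: (2/51) = -1  (since 51 mod 8 = 3)
  reciprocity: (5/51) -> +(51/5)
  reduce: (1/5)
  (1/5) = 1
Product of signs = -1
(142/193) = -1

-1


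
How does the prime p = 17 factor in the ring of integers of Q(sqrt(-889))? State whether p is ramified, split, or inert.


K = Q(sqrt(-889)). Since d mod 4 = 3, disc(K) = -3556.
Check p | disc: -3556 mod 17 = 14.
p does not divide disc. Compute Legendre symbol (d/p):
12^((17-1)/2) mod 17 = -1
(d/p) = -1, so p is inert: (p) stays prime with e=1, f=2, g=1.
Therefore p is inert.

inert


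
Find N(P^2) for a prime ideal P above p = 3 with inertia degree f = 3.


N(P^a) = p^(a*f)
= 3^(2*3)
= 3^6
= 729

729


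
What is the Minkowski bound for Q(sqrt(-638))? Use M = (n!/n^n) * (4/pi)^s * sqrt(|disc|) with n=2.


d = -638, d mod 4 = 2, so disc(K) = 4d = -2552; |disc(K)| = 2552
Imaginary quadratic field, so n = 2, s = r2 = 1, r1 = 0
M = (n!/n^n) * (4/pi)^s * sqrt(|disc(K)|) = (2!/2^2) * (4/pi)^1 * sqrt(2552)
= 0.5 * 1.273240 * 50.517324
= 32.1603

32.1603


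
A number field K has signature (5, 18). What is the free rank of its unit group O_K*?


By Dirichlet's unit theorem:
rank = r1 + r2 - 1
= 5 + 18 - 1
= 22

22


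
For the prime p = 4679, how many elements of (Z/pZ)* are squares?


For prime p, the number of non-zero quadratic residues is (p-1)/2.
= (4679-1)/2
= 2339

2339


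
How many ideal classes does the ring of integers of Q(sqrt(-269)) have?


K = Q(sqrt(-269)). d mod 4 = 3, so D = disc(K) = 4d = -1076
h(K) equals the number of primitive reduced positive-definite forms (a, b, c) = a*x^2 + b*x*y + c*y^2 with b^2 - 4ac = D,
where reduced means |b| <= a <= c, with b >= 0 whenever |b| = a or a = c, and primitive means gcd(a, b, c) = 1.
Reduced forces 3a^2 <= |D| = 1076, so 1 <= a <= 18; b must have the parity of D, and c = (b^2 - D)/(4a) must be an integer >= a.
Enumerate a = 1..18, b in [-a, a]:
  a=1: (1, 0, 269)  [1]
  a=2: (2, 2, 135)  [1]
  a=3: (3, -2, 90), (3, 2, 90)  [2]
  a=4: none
  a=5: (5, -2, 54), (5, 2, 54)  [2]
  a=6: (6, -2, 45), (6, 2, 45)  [2]
  a=7: (7, -4, 39), (7, 4, 39)  [2]
  a=8: none
  a=9: (9, -2, 30), (9, 2, 30)  [2]
  a=10: (10, -2, 27), (10, 2, 27)  [2]
  a=11..12: none
  a=13: (13, -4, 21), (13, 4, 21)  [2]
  a=14: (14, -10, 21), (14, 10, 21)  [2]
  a=15: (15, -8, 19), (15, -2, 18), (15, 2, 18), (15, 8, 19)  [4]
  a=16..18: none
Total reduced forms: 1 + 1 + 2 + 2 + 2 + 2 + 2 + 2 + 2 + 2 + 4 = 22
h = 22

22


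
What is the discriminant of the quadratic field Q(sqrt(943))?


For K = Q(sqrt(d)) with d squarefree: disc(K) = d if d = 1 mod 4, and disc(K) = 4d if d = 2 or 3 mod 4.
Here d = 943, and d mod 4 = 3.
d = 3 mod 4, not 1 (O_K = Z[sqrt(d)]), so disc(K) = 4d = 4 * (943) = 3772

3772


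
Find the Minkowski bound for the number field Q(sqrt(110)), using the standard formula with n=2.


d = 110, d mod 4 = 2, so disc(K) = 4d = 440; |disc(K)| = 440
Real quadratic field, so n = 2, s = r2 = 0, r1 = 2
M = (n!/n^n) * (4/pi)^s * sqrt(|disc(K)|) = (2!/2^2) * (4/pi)^0 * sqrt(440)
= 0.5 * 1.000000 * 20.976177
= 10.4881

10.4881


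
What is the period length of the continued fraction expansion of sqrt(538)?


Run the CF algorithm for sqrt(538).
a_0 = floor(sqrt(538)) = 23; set m_0=0, q_0=1.
Recurrence: m' = q*a - m,  q' = (d - m'^2)/q,  a' = floor((a_0 + m')/q').
  step 1: m=23, q=9, a=5
  step 2: m=22, q=6, a=7
  step 3: m=20, q=23, a=1
  step 4: m=3, q=23, a=1
  step 5: m=20, q=6, a=7
  step 6: m=22, q=9, a=5
  step 7: m=23, q=1, a=46
a_7 = 2*a_0 = 46, so the period closes here.
sqrt(538) = [23; 5, 7, 1, 1, 7, 5, 46]
Period length = 7

7


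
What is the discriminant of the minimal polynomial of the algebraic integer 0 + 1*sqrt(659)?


The element 0 + 1*sqrt(659) has minimal polynomial:
x^2 + 0*x - 659
Discriminant = (0)^2 - 4*(-659)
= 0 + 2636
= 2636

2636


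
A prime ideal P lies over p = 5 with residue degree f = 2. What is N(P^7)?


N(P^a) = p^(a*f)
= 5^(7*2)
= 5^14
= 6103515625

6103515625


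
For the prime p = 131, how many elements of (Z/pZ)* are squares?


For prime p, the number of non-zero quadratic residues is (p-1)/2.
= (131-1)/2
= 65

65


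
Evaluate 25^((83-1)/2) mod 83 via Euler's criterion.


p = 83 is prime and the exponent is (p-1)/2 = 41, so by Euler's criterion 25^41 = (25/83) = +1 or -1 mod 83.
Compute by square-and-multiply:
  41 = 32 + 8 + 1 (binary 101001)
  Repeated squaring mod 83: 25^1 = 25, 25^2 = 44, 25^4 = 27, 25^8 = 65, 25^16 = 75, 25^32 = 64
  25^41 = 25^32 * 25^8 * 25^1 = 64 * 65 * 25 mod 83
    64 * 65 = 4160 = 10 mod 83
    10 * 25 = 250 = 1 mod 83
  25^41 = 1 mod 83
Result 1: 25 is a quadratic residue mod 83.
25^41 mod 83 = 1

1


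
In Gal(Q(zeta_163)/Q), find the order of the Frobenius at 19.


The Frobenius at p in Gal(Q(zeta_n)/Q) = (Z/nZ)* is the class of p, so its order is ord_163(19), the smallest k >= 1 with 19^k = 1 mod 163.
n = 163 = 163, phi(163) = 162; the order divides phi(n).
Divisors of 162: 1, 2, 3, 6, 9, 18, 27, 54, 81, 162
Repeated squaring mod 163: 19^1 = 19, 19^2 = 35, 19^4 = 84, 19^8 = 47, 19^16 = 90, 19^32 = 113, 19^64 = 55, 19^128 = 91
Test divisors in increasing order:
  k=1: 19^1 = 19 mod 163
  k=2: 19^2 = 35 mod 163
  k=3: 19^3 = 35 * 19 = 13 mod 163
  k=6: 19^6 = 84 * 35 = 6 mod 163
  k=9: 19^9 = 47 * 19 = 78 mod 163
  k=18: 19^18 = 90 * 35 = 53 mod 163
  k=27: 19^27 = 90 * 47 * 35 * 19 = 59 mod 163
  k=54: 19^54 = 113 * 90 * 84 * 35 = 58 mod 163
  k=81: 19^81 = 55 * 90 * 19 = 162 mod 163
  k=162: 19^162 = 91 * 113 * 35 = 1 mod 163  <- first divisor giving 1
Order = 162

162


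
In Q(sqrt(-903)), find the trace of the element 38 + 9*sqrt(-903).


Tr(a + b*sqrt(d)) = (a + b*sqrt(d)) + (a - b*sqrt(d)) = 2a
= 2 * (38)
= 76

76


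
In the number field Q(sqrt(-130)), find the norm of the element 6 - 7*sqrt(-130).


N(a + b*sqrt(d)) = a^2 - d*b^2
= (6)^2 - (-130)*(-7)^2
= 36 + 6370
= 6406

6406


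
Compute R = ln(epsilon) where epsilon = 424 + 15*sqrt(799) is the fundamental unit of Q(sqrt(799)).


epsilon = 424 + 15*sqrt(799)
= 847.9988
R = ln(847.9988)
= 6.7429

6.7429


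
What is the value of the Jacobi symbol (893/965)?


Compute (893/965) via quadratic reciprocity:
  reciprocity: (893/965) -> +(965/893)
  reduce: (72/893)
  pull out 2: (2/893) = -1  (since 893 mod 8 = 5)
  pull out 2: (2/893) = -1  (since 893 mod 8 = 5)
  pull out 2: (2/893) = -1  (since 893 mod 8 = 5)
  reciprocity: (9/893) -> +(893/9)
  reduce: (2/9)
  pull out 2: (2/9) = +1  (since 9 mod 8 = 1)
  (1/9) = 1
Product of signs = -1

-1


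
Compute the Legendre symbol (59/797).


p = 797 is prime, so compute (59/797) with the reciprocity algorithm (Jacobi-symbol steps: pull out 2s via (2/n), flip via reciprocity, reduce):
  reciprocity: (59/797) -> +(797/59)
  reduce: (30/59)
  pull out 2: (2/59) = -1  (since 59 mod 8 = 3)
  reciprocity: (15/59) -> -(59/15)
  reduce: (14/15)
  pull out 2: (2/15) = +1  (since 15 mod 8 = 7)
  reciprocity: (7/15) -> -(15/7)
  reduce: (1/7)
  (1/7) = 1
Product of signs = -1
(59/797) = -1

-1


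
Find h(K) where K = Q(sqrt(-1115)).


K = Q(sqrt(-1115)). d mod 4 = 1, so D = disc(K) = d = -1115
h(K) equals the number of primitive reduced positive-definite forms (a, b, c) = a*x^2 + b*x*y + c*y^2 with b^2 - 4ac = D,
where reduced means |b| <= a <= c, with b >= 0 whenever |b| = a or a = c, and primitive means gcd(a, b, c) = 1.
Reduced forces 3a^2 <= |D| = 1115, so 1 <= a <= 19; b must have the parity of D, and c = (b^2 - D)/(4a) must be an integer >= a.
Enumerate a = 1..19, b in [-a, a]:
  a=1: (1, 1, 279)  [1]
  a=2: none
  a=3: (3, -1, 93), (3, 1, 93)  [2]
  a=4: none
  a=5: (5, 5, 57)  [1]
  a=6..8: none
  a=9: (9, -1, 31), (9, 1, 31)  [2]
  a=10..12: none
  a=13: (13, -9, 23), (13, 9, 23)  [2]
  a=14: none
  a=15: (15, -5, 19), (15, 5, 19)  [2]
  a=16..19: none
Total reduced forms: 1 + 2 + 1 + 2 + 2 + 2 = 10
h = 10

10


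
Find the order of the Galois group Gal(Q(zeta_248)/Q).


|Gal(Q(zeta_248)/Q)| = phi(248)
= 120

120


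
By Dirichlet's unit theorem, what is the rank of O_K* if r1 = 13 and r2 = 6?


By Dirichlet's unit theorem:
rank = r1 + r2 - 1
= 13 + 6 - 1
= 18

18


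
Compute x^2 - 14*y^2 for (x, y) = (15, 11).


x^2 - d*y^2
= 15^2 - 14*11^2
= 225 - 1694
= -1469

-1469


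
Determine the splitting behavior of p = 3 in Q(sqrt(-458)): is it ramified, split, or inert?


K = Q(sqrt(-458)). Since d mod 4 = 2, disc(K) = -1832.
Check p | disc: -1832 mod 3 = 1.
p does not divide disc. Compute Legendre symbol (d/p):
1^((3-1)/2) mod 3 = 1
(d/p) = 1, so p splits: (p) = P*P' with e=1, f=1, g=2.
Therefore p is split.

split


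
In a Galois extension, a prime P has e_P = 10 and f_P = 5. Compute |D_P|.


|D_P| = e * f
= 10 * 5
= 50

50


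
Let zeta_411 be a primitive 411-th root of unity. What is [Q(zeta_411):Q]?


The degree equals Euler's totient phi(411).
411 = 3 * 137
phi(411) = 272

272


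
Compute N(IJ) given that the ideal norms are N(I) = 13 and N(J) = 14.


N(IJ) = N(I) * N(J)
= 13 * 14
= 182

182


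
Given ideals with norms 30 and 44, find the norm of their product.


N(IJ) = N(I) * N(J)
= 30 * 44
= 1320

1320


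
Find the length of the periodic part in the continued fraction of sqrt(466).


Run the CF algorithm for sqrt(466).
a_0 = floor(sqrt(466)) = 21; set m_0=0, q_0=1.
Recurrence: m' = q*a - m,  q' = (d - m'^2)/q,  a' = floor((a_0 + m')/q').
  step 1: m=21, q=25, a=1
  step 2: m=4, q=18, a=1
  step 3: m=14, q=15, a=2
  step 4: m=16, q=14, a=2
  step 5: m=12, q=23, a=1
  step 6: m=11, q=15, a=2
  step 7: m=19, q=7, a=5
  step 8: m=16, q=30, a=1
  step 9: m=14, q=9, a=3
  step 10: m=13, q=33, a=1
  step 11: m=20, q=2, a=20
  step 12: m=20, q=33, a=1
  step 13: m=13, q=9, a=3
  step 14: m=14, q=30, a=1
  step 15: m=16, q=7, a=5
  step 16: m=19, q=15, a=2
  step 17: m=11, q=23, a=1
  step 18: m=12, q=14, a=2
  step 19: m=16, q=15, a=2
  step 20: m=14, q=18, a=1
  step 21: m=4, q=25, a=1
  step 22: m=21, q=1, a=42
a_22 = 2*a_0 = 42, so the period closes here.
sqrt(466) = [21; 1, 1, 2, 2, 1, 2, 5, 1, 3, 1, 20, 1, 3, 1, 5, 2, 1, 2, 2, 1, 1, 42]
Period length = 22

22


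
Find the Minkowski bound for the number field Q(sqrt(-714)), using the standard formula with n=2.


d = -714, d mod 4 = 2, so disc(K) = 4d = -2856; |disc(K)| = 2856
Imaginary quadratic field, so n = 2, s = r2 = 1, r1 = 0
M = (n!/n^n) * (4/pi)^s * sqrt(|disc(K)|) = (2!/2^2) * (4/pi)^1 * sqrt(2856)
= 0.5 * 1.273240 * 53.441557
= 34.0220

34.0220


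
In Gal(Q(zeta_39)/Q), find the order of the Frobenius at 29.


The Frobenius at p in Gal(Q(zeta_n)/Q) = (Z/nZ)* is the class of p, so its order is ord_39(29), the smallest k >= 1 with 29^k = 1 mod 39.
n = 39 = 3 * 13, phi(39) = 24; the order divides phi(n).
Divisors of 24: 1, 2, 3, 4, 6, 8, 12, 24
Repeated squaring mod 39: 29^1 = 29, 29^2 = 22, 29^4 = 16, 29^8 = 22, 29^16 = 16
Test divisors in increasing order:
  k=1: 29^1 = 29 mod 39
  k=2: 29^2 = 22 mod 39
  k=3: 29^3 = 22 * 29 = 14 mod 39
  k=4: 29^4 = 16 mod 39
  k=6: 29^6 = 16 * 22 = 1 mod 39  <- first divisor giving 1
Order = 6

6


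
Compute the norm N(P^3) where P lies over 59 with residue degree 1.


N(P^a) = p^(a*f)
= 59^(3*1)
= 59^3
= 205379

205379


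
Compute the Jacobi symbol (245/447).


Compute (245/447) via quadratic reciprocity:
  reciprocity: (245/447) -> +(447/245)
  reduce: (202/245)
  pull out 2: (2/245) = -1  (since 245 mod 8 = 5)
  reciprocity: (101/245) -> +(245/101)
  reduce: (43/101)
  reciprocity: (43/101) -> +(101/43)
  reduce: (15/43)
  reciprocity: (15/43) -> -(43/15)
  reduce: (13/15)
  reciprocity: (13/15) -> +(15/13)
  reduce: (2/13)
  pull out 2: (2/13) = -1  (since 13 mod 8 = 5)
  (1/13) = 1
Product of signs = -1

-1


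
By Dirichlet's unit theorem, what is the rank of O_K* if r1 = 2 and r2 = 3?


By Dirichlet's unit theorem:
rank = r1 + r2 - 1
= 2 + 3 - 1
= 4

4


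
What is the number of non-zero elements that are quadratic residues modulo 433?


For prime p, the number of non-zero quadratic residues is (p-1)/2.
= (433-1)/2
= 216

216


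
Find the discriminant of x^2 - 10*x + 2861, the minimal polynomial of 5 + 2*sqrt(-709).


The element 5 + 2*sqrt(-709) has minimal polynomial:
x^2 - 10*x + 2861
Discriminant = (-10)^2 - 4*(2861)
= 100 - 11444
= -11344

-11344


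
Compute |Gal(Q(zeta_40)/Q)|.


|Gal(Q(zeta_40)/Q)| = phi(40)
= 16

16


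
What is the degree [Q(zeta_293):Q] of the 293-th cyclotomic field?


The degree equals Euler's totient phi(293).
293 = 293
phi(293) = 292

292


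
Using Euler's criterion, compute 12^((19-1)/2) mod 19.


p = 19 is prime and the exponent is (p-1)/2 = 9, so by Euler's criterion 12^9 = (12/19) = +1 or -1 mod 19.
Compute by square-and-multiply:
  9 = 8 + 1 (binary 1001)
  Repeated squaring mod 19: 12^1 = 12, 12^2 = 11, 12^4 = 7, 12^8 = 11
  12^9 = 12^8 * 12^1 = 11 * 12 mod 19
    11 * 12 = 132 = 18 mod 19
  12^9 = 18 mod 19
Result 18 = p - 1 = -1 mod 19: 12 is a quadratic non-residue mod 19. As a residue in [0, p-1] the value is 18.
12^9 mod 19 = 18

18


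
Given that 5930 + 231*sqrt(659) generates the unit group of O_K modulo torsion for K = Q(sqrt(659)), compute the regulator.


epsilon = 5930 + 231*sqrt(659)
= 11859.9999
R = ln(11859.9999)
= 9.3809

9.3809


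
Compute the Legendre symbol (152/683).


p = 683 is prime, so compute (152/683) with the reciprocity algorithm (Jacobi-symbol steps: pull out 2s via (2/n), flip via reciprocity, reduce):
  pull out 2: (2/683) = -1  (since 683 mod 8 = 3)
  pull out 2: (2/683) = -1  (since 683 mod 8 = 3)
  pull out 2: (2/683) = -1  (since 683 mod 8 = 3)
  reciprocity: (19/683) -> -(683/19)
  reduce: (18/19)
  pull out 2: (2/19) = -1  (since 19 mod 8 = 3)
  reciprocity: (9/19) -> +(19/9)
  reduce: (1/9)
  (1/9) = 1
Product of signs = -1
(152/683) = -1

-1


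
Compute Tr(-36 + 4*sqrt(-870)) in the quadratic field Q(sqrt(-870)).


Tr(a + b*sqrt(d)) = (a + b*sqrt(d)) + (a - b*sqrt(d)) = 2a
= 2 * (-36)
= -72

-72


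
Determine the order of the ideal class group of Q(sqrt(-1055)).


K = Q(sqrt(-1055)). d mod 4 = 1, so D = disc(K) = d = -1055
h(K) equals the number of primitive reduced positive-definite forms (a, b, c) = a*x^2 + b*x*y + c*y^2 with b^2 - 4ac = D,
where reduced means |b| <= a <= c, with b >= 0 whenever |b| = a or a = c, and primitive means gcd(a, b, c) = 1.
Reduced forces 3a^2 <= |D| = 1055, so 1 <= a <= 18; b must have the parity of D, and c = (b^2 - D)/(4a) must be an integer >= a.
Enumerate a = 1..18, b in [-a, a]:
  a=1: (1, 1, 264)  [1]
  a=2: (2, -1, 132), (2, 1, 132)  [2]
  a=3: (3, -1, 88), (3, 1, 88)  [2]
  a=4: (4, -1, 66), (4, 1, 66)  [2]
  a=5: (5, 5, 54)  [1]
  a=6: (6, -5, 45), (6, -1, 44), (6, 1, 44), (6, 5, 45)  [4]
  a=7: (7, -3, 38), (7, 3, 38)  [2]
  a=8: (8, -1, 33), (8, 1, 33)  [2]
  a=9: (9, -5, 30), (9, 5, 30)  [2]
  a=10: (10, -5, 27), (10, 5, 27)  [2]
  a=11: (11, -1, 24), (11, 1, 24)  [2]
  a=12: (12, -7, 23), (12, -1, 22), (12, 1, 22), (12, 7, 23)  [4]
  a=13: none
  a=14: (14, -11, 21), (14, -3, 19), (14, 3, 19), (14, 11, 21)  [4]
  a=15: (15, -5, 18), (15, 5, 18)  [2]
  a=16: (16, -15, 20), (16, 15, 20)  [2]
  a=17: (17, -13, 18), (17, 13, 18)  [2]
  a=18: none
Total reduced forms: 1 + 2 + 2 + 2 + 1 + 4 + 2 + 2 + 2 + 2 + 2 + 4 + 4 + 2 + 2 + 2 = 36
h = 36

36


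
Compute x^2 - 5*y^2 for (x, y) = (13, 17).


x^2 - d*y^2
= 13^2 - 5*17^2
= 169 - 1445
= -1276

-1276


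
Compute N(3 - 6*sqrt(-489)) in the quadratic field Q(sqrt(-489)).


N(a + b*sqrt(d)) = a^2 - d*b^2
= (3)^2 - (-489)*(-6)^2
= 9 + 17604
= 17613

17613


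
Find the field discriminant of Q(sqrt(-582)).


For K = Q(sqrt(d)) with d squarefree: disc(K) = d if d = 1 mod 4, and disc(K) = 4d if d = 2 or 3 mod 4.
Here d = -582, and d mod 4 = 2.
d = 2 mod 4, not 1 (O_K = Z[sqrt(d)]), so disc(K) = 4d = 4 * (-582) = -2328

-2328


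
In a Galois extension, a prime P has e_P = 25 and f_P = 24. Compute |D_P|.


|D_P| = e * f
= 25 * 24
= 600

600


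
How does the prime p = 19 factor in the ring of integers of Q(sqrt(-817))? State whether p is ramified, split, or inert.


K = Q(sqrt(-817)). Since d mod 4 = 3, disc(K) = -3268.
Check p | disc: -3268 mod 19 = 0.
p divides disc, so p ramifies: (p) = P^2 with e=2, f=1, g=1.
Therefore p is ramified.

ramified


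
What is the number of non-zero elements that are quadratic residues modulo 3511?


For prime p, the number of non-zero quadratic residues is (p-1)/2.
= (3511-1)/2
= 1755

1755


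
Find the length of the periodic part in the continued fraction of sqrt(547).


Run the CF algorithm for sqrt(547).
a_0 = floor(sqrt(547)) = 23; set m_0=0, q_0=1.
Recurrence: m' = q*a - m,  q' = (d - m'^2)/q,  a' = floor((a_0 + m')/q').
  step 1: m=23, q=18, a=2
  step 2: m=13, q=21, a=1
  step 3: m=8, q=23, a=1
  step 4: m=15, q=14, a=2
  step 5: m=13, q=27, a=1
  step 6: m=14, q=13, a=2
  step 7: m=12, q=31, a=1
  step 8: m=19, q=6, a=7
  step 9: m=23, q=3, a=15
  step 10: m=22, q=21, a=2
  step 11: m=20, q=7, a=6
  step 12: m=22, q=9, a=5
  step 13: m=23, q=2, a=23
  step 14: m=23, q=9, a=5
  step 15: m=22, q=7, a=6
  step 16: m=20, q=21, a=2
  step 17: m=22, q=3, a=15
  step 18: m=23, q=6, a=7
  step 19: m=19, q=31, a=1
  step 20: m=12, q=13, a=2
  step 21: m=14, q=27, a=1
  step 22: m=13, q=14, a=2
  step 23: m=15, q=23, a=1
  step 24: m=8, q=21, a=1
  step 25: m=13, q=18, a=2
  step 26: m=23, q=1, a=46
a_26 = 2*a_0 = 46, so the period closes here.
sqrt(547) = [23; 2, 1, 1, 2, 1, 2, 1, 7, 15, 2, 6, 5, 23, 5, 6, 2, 15, 7, 1, 2, 1, 2, 1, 1, 2, 46]
Period length = 26

26


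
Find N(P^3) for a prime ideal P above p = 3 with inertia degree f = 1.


N(P^a) = p^(a*f)
= 3^(3*1)
= 3^3
= 27

27


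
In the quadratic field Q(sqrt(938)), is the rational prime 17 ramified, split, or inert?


K = Q(sqrt(938)). Since d mod 4 = 2, disc(K) = 3752.
Check p | disc: 3752 mod 17 = 12.
p does not divide disc. Compute Legendre symbol (d/p):
3^((17-1)/2) mod 17 = -1
(d/p) = -1, so p is inert: (p) stays prime with e=1, f=2, g=1.
Therefore p is inert.

inert


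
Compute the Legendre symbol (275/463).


p = 463 is prime, so compute (275/463) with the reciprocity algorithm (Jacobi-symbol steps: pull out 2s via (2/n), flip via reciprocity, reduce):
  reciprocity: (275/463) -> -(463/275)
  reduce: (188/275)
  pull out 2: (2/275) = -1  (since 275 mod 8 = 3)
  pull out 2: (2/275) = -1  (since 275 mod 8 = 3)
  reciprocity: (47/275) -> -(275/47)
  reduce: (40/47)
  pull out 2: (2/47) = +1  (since 47 mod 8 = 7)
  pull out 2: (2/47) = +1  (since 47 mod 8 = 7)
  pull out 2: (2/47) = +1  (since 47 mod 8 = 7)
  reciprocity: (5/47) -> +(47/5)
  reduce: (2/5)
  pull out 2: (2/5) = -1  (since 5 mod 8 = 5)
  (1/5) = 1
Product of signs = -1
(275/463) = -1

-1


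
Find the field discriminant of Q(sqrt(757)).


For K = Q(sqrt(d)) with d squarefree: disc(K) = d if d = 1 mod 4, and disc(K) = 4d if d = 2 or 3 mod 4.
Here d = 757, and d mod 4 = 1.
d = 1 mod 4 (O_K = Z[(1+sqrt(d))/2]), so disc(K) = d = 757

757


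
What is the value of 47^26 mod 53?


p = 53 is prime and the exponent is (p-1)/2 = 26, so by Euler's criterion 47^26 = (47/53) = +1 or -1 mod 53.
Compute by square-and-multiply:
  26 = 16 + 8 + 2 (binary 11010)
  Repeated squaring mod 53: 47^1 = 47, 47^2 = 36, 47^4 = 24, 47^8 = 46, 47^16 = 49
  47^26 = 47^16 * 47^8 * 47^2 = 49 * 46 * 36 mod 53
    49 * 46 = 2254 = 28 mod 53
    28 * 36 = 1008 = 1 mod 53
  47^26 = 1 mod 53
Result 1: 47 is a quadratic residue mod 53.
47^26 mod 53 = 1

1


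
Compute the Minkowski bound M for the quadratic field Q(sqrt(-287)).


d = -287, d mod 4 = 1, so disc(K) = d = -287; |disc(K)| = 287
Imaginary quadratic field, so n = 2, s = r2 = 1, r1 = 0
M = (n!/n^n) * (4/pi)^s * sqrt(|disc(K)|) = (2!/2^2) * (4/pi)^1 * sqrt(287)
= 0.5 * 1.273240 * 16.941074
= 10.7850

10.7850


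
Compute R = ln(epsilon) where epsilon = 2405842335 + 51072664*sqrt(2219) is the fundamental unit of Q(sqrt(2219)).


epsilon = 2405842335 + 51072664*sqrt(2219)
= 4.8117e+09
R = ln(4.8117e+09)
= 22.2943

22.2943


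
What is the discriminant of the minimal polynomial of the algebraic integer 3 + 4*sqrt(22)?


The element 3 + 4*sqrt(22) has minimal polynomial:
x^2 - 6*x - 343
Discriminant = (-6)^2 - 4*(-343)
= 36 + 1372
= 1408

1408


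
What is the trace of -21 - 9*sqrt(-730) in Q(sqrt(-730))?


Tr(a + b*sqrt(d)) = (a + b*sqrt(d)) + (a - b*sqrt(d)) = 2a
= 2 * (-21)
= -42

-42


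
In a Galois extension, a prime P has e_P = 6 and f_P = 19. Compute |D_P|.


|D_P| = e * f
= 6 * 19
= 114

114


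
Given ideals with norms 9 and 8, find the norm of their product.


N(IJ) = N(I) * N(J)
= 9 * 8
= 72

72


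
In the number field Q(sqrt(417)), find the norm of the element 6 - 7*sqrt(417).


N(a + b*sqrt(d)) = a^2 - d*b^2
= (6)^2 - (417)*(-7)^2
= 36 - 20433
= -20397

-20397


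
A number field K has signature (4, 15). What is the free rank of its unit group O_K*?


By Dirichlet's unit theorem:
rank = r1 + r2 - 1
= 4 + 15 - 1
= 18

18


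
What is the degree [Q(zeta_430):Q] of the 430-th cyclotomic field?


The degree equals Euler's totient phi(430).
430 = 2 * 5 * 43
phi(430) = 168

168


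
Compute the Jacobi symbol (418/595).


Compute (418/595) via quadratic reciprocity:
  pull out 2: (2/595) = -1  (since 595 mod 8 = 3)
  reciprocity: (209/595) -> +(595/209)
  reduce: (177/209)
  reciprocity: (177/209) -> +(209/177)
  reduce: (32/177)
  pull out 2: (2/177) = +1  (since 177 mod 8 = 1)
  pull out 2: (2/177) = +1  (since 177 mod 8 = 1)
  pull out 2: (2/177) = +1  (since 177 mod 8 = 1)
  pull out 2: (2/177) = +1  (since 177 mod 8 = 1)
  pull out 2: (2/177) = +1  (since 177 mod 8 = 1)
  (1/177) = 1
Product of signs = -1

-1


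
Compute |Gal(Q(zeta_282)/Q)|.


|Gal(Q(zeta_282)/Q)| = phi(282)
= 92

92


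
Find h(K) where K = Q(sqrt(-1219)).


K = Q(sqrt(-1219)). d mod 4 = 1, so D = disc(K) = d = -1219
h(K) equals the number of primitive reduced positive-definite forms (a, b, c) = a*x^2 + b*x*y + c*y^2 with b^2 - 4ac = D,
where reduced means |b| <= a <= c, with b >= 0 whenever |b| = a or a = c, and primitive means gcd(a, b, c) = 1.
Reduced forces 3a^2 <= |D| = 1219, so 1 <= a <= 20; b must have the parity of D, and c = (b^2 - D)/(4a) must be an integer >= a.
Enumerate a = 1..20, b in [-a, a]:
  a=1: (1, 1, 305)  [1]
  a=2..4: none
  a=5: (5, -1, 61), (5, 1, 61)  [2]
  a=6..12: none
  a=13: (13, -9, 25), (13, 9, 25)  [2]
  a=14..18: none
  a=19: (19, 15, 19)  [1]
  a=20: none
Total reduced forms: 1 + 2 + 2 + 1 = 6
h = 6

6


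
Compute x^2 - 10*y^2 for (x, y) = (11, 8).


x^2 - d*y^2
= 11^2 - 10*8^2
= 121 - 640
= -519

-519


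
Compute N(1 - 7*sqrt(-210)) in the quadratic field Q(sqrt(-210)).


N(a + b*sqrt(d)) = a^2 - d*b^2
= (1)^2 - (-210)*(-7)^2
= 1 + 10290
= 10291

10291


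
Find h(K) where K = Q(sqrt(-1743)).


K = Q(sqrt(-1743)). d mod 4 = 1, so D = disc(K) = d = -1743
h(K) equals the number of primitive reduced positive-definite forms (a, b, c) = a*x^2 + b*x*y + c*y^2 with b^2 - 4ac = D,
where reduced means |b| <= a <= c, with b >= 0 whenever |b| = a or a = c, and primitive means gcd(a, b, c) = 1.
Reduced forces 3a^2 <= |D| = 1743, so 1 <= a <= 24; b must have the parity of D, and c = (b^2 - D)/(4a) must be an integer >= a.
Enumerate a = 1..24, b in [-a, a]:
  a=1: (1, 1, 436)  [1]
  a=2: (2, -1, 218), (2, 1, 218)  [2]
  a=3: (3, 3, 146)  [1]
  a=4: (4, -1, 109), (4, 1, 109)  [2]
  a=5: none
  a=6: (6, -3, 73), (6, 3, 73)  [2]
  a=7: (7, 7, 64)  [1]
  a=8: (8, -7, 56), (8, 7, 56)  [2]
  a=9..11: none
  a=12: (12, -9, 38), (12, 9, 38)  [2]
  a=13: (13, -5, 34), (13, 5, 34)  [2]
  a=14: (14, -7, 32), (14, 7, 32)  [2]
  a=15: none
  a=16: (16, -7, 28), (16, 7, 28)  [2]
  a=17: (17, -5, 26), (17, 5, 26)  [2]
  a=18: none
  a=19: (19, -9, 24), (19, 9, 24)  [2]
  a=20: none
  a=21: (21, 21, 26)  [1]
  a=22..24: none
Total reduced forms: 1 + 2 + 1 + 2 + 2 + 1 + 2 + 2 + 2 + 2 + 2 + 2 + 2 + 1 = 24
h = 24

24


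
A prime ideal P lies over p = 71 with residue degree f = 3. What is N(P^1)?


N(P^a) = p^(a*f)
= 71^(1*3)
= 71^3
= 357911

357911


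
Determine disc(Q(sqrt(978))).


For K = Q(sqrt(d)) with d squarefree: disc(K) = d if d = 1 mod 4, and disc(K) = 4d if d = 2 or 3 mod 4.
Here d = 978, and d mod 4 = 2.
d = 2 mod 4, not 1 (O_K = Z[sqrt(d)]), so disc(K) = 4d = 4 * (978) = 3912

3912


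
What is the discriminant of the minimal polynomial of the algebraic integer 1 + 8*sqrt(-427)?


The element 1 + 8*sqrt(-427) has minimal polynomial:
x^2 - 2*x + 27329
Discriminant = (-2)^2 - 4*(27329)
= 4 - 109316
= -109312

-109312


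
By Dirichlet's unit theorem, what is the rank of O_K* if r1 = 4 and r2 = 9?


By Dirichlet's unit theorem:
rank = r1 + r2 - 1
= 4 + 9 - 1
= 12

12


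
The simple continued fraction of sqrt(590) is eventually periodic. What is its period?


Run the CF algorithm for sqrt(590).
a_0 = floor(sqrt(590)) = 24; set m_0=0, q_0=1.
Recurrence: m' = q*a - m,  q' = (d - m'^2)/q,  a' = floor((a_0 + m')/q').
  step 1: m=24, q=14, a=3
  step 2: m=18, q=19, a=2
  step 3: m=20, q=10, a=4
  step 4: m=20, q=19, a=2
  step 5: m=18, q=14, a=3
  step 6: m=24, q=1, a=48
a_6 = 2*a_0 = 48, so the period closes here.
sqrt(590) = [24; 3, 2, 4, 2, 3, 48]
Period length = 6

6


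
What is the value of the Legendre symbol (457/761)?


p = 761 is prime, so compute (457/761) with the reciprocity algorithm (Jacobi-symbol steps: pull out 2s via (2/n), flip via reciprocity, reduce):
  reciprocity: (457/761) -> +(761/457)
  reduce: (304/457)
  pull out 2: (2/457) = +1  (since 457 mod 8 = 1)
  pull out 2: (2/457) = +1  (since 457 mod 8 = 1)
  pull out 2: (2/457) = +1  (since 457 mod 8 = 1)
  pull out 2: (2/457) = +1  (since 457 mod 8 = 1)
  reciprocity: (19/457) -> +(457/19)
  reduce: (1/19)
  (1/19) = 1
Product of signs = 1
(457/761) = 1

1


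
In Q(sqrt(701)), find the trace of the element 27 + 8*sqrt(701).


Tr(a + b*sqrt(d)) = (a + b*sqrt(d)) + (a - b*sqrt(d)) = 2a
= 2 * (27)
= 54

54


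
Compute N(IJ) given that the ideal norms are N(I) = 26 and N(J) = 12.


N(IJ) = N(I) * N(J)
= 26 * 12
= 312

312


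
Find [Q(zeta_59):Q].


The degree equals Euler's totient phi(59).
59 = 59
phi(59) = 58

58


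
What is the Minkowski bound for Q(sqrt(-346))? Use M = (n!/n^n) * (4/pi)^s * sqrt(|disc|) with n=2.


d = -346, d mod 4 = 2, so disc(K) = 4d = -1384; |disc(K)| = 1384
Imaginary quadratic field, so n = 2, s = r2 = 1, r1 = 0
M = (n!/n^n) * (4/pi)^s * sqrt(|disc(K)|) = (2!/2^2) * (4/pi)^1 * sqrt(1384)
= 0.5 * 1.273240 * 37.202150
= 23.6836

23.6836
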